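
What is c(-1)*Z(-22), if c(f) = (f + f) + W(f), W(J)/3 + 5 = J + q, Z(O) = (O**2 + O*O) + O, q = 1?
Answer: -16082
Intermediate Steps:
Z(O) = O + 2*O**2 (Z(O) = (O**2 + O**2) + O = 2*O**2 + O = O + 2*O**2)
W(J) = -12 + 3*J (W(J) = -15 + 3*(J + 1) = -15 + 3*(1 + J) = -15 + (3 + 3*J) = -12 + 3*J)
c(f) = -12 + 5*f (c(f) = (f + f) + (-12 + 3*f) = 2*f + (-12 + 3*f) = -12 + 5*f)
c(-1)*Z(-22) = (-12 + 5*(-1))*(-22*(1 + 2*(-22))) = (-12 - 5)*(-22*(1 - 44)) = -(-374)*(-43) = -17*946 = -16082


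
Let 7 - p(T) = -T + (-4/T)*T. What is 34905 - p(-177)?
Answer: 35071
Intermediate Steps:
p(T) = 11 + T (p(T) = 7 - (-T + (-4/T)*T) = 7 - (-T - 4) = 7 - (-4 - T) = 7 + (4 + T) = 11 + T)
34905 - p(-177) = 34905 - (11 - 177) = 34905 - 1*(-166) = 34905 + 166 = 35071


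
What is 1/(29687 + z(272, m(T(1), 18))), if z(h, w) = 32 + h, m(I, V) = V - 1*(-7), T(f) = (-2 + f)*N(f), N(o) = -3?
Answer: 1/29991 ≈ 3.3343e-5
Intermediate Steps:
T(f) = 6 - 3*f (T(f) = (-2 + f)*(-3) = 6 - 3*f)
m(I, V) = 7 + V (m(I, V) = V + 7 = 7 + V)
1/(29687 + z(272, m(T(1), 18))) = 1/(29687 + (32 + 272)) = 1/(29687 + 304) = 1/29991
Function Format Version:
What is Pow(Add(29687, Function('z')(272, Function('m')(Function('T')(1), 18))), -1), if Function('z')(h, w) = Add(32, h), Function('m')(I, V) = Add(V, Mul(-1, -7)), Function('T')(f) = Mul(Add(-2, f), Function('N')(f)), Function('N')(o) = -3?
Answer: Rational(1, 29991) ≈ 3.3343e-5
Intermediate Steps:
Function('T')(f) = Add(6, Mul(-3, f)) (Function('T')(f) = Mul(Add(-2, f), -3) = Add(6, Mul(-3, f)))
Function('m')(I, V) = Add(7, V) (Function('m')(I, V) = Add(V, 7) = Add(7, V))
Pow(Add(29687, Function('z')(272, Function('m')(Function('T')(1), 18))), -1) = Pow(Add(29687, Add(32, 272)), -1) = Pow(Add(29687, 304), -1) = Pow(29991, -1) = Rational(1, 29991)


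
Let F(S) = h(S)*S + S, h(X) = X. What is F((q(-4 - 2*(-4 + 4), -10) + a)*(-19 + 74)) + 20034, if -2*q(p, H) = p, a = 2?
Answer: 68654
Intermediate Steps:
q(p, H) = -p/2
F(S) = S + S² (F(S) = S*S + S = S² + S = S + S²)
F((q(-4 - 2*(-4 + 4), -10) + a)*(-19 + 74)) + 20034 = ((-(-4 - 2*(-4 + 4))/2 + 2)*(-19 + 74))*(1 + (-(-4 - 2*(-4 + 4))/2 + 2)*(-19 + 74)) + 20034 = ((-(-4 - 2*0)/2 + 2)*55)*(1 + (-(-4 - 2*0)/2 + 2)*55) + 20034 = ((-(-4 + 0)/2 + 2)*55)*(1 + (-(-4 + 0)/2 + 2)*55) + 20034 = ((-½*(-4) + 2)*55)*(1 + (-½*(-4) + 2)*55) + 20034 = ((2 + 2)*55)*(1 + (2 + 2)*55) + 20034 = (4*55)*(1 + 4*55) + 20034 = 220*(1 + 220) + 20034 = 220*221 + 20034 = 48620 + 20034 = 68654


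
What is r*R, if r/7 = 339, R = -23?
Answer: -54579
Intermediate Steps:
r = 2373 (r = 7*339 = 2373)
r*R = 2373*(-23) = -54579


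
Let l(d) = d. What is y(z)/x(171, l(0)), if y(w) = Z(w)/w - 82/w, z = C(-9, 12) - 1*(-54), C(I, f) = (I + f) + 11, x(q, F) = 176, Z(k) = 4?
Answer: -39/5984 ≈ -0.0065174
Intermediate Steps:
C(I, f) = 11 + I + f
z = 68 (z = (11 - 9 + 12) - 1*(-54) = 14 + 54 = 68)
y(w) = -78/w (y(w) = 4/w - 82/w = -78/w)
y(z)/x(171, l(0)) = -78/68/176 = -78*1/68*(1/176) = -39/34*1/176 = -39/5984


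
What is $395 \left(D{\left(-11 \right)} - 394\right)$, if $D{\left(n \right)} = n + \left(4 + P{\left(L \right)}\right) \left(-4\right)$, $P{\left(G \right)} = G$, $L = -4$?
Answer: $-159975$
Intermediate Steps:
$D{\left(n \right)} = n$ ($D{\left(n \right)} = n + \left(4 - 4\right) \left(-4\right) = n + 0 \left(-4\right) = n + 0 = n$)
$395 \left(D{\left(-11 \right)} - 394\right) = 395 \left(-11 - 394\right) = 395 \left(-405\right) = -159975$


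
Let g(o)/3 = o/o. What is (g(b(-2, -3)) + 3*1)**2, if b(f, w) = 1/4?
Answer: 36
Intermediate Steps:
b(f, w) = 1/4
g(o) = 3 (g(o) = 3*(o/o) = 3*1 = 3)
(g(b(-2, -3)) + 3*1)**2 = (3 + 3*1)**2 = (3 + 3)**2 = 6**2 = 36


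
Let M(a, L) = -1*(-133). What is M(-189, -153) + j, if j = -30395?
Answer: -30262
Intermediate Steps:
M(a, L) = 133
M(-189, -153) + j = 133 - 30395 = -30262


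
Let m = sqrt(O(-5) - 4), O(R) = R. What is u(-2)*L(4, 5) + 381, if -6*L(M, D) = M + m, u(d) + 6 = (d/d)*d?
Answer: 1159/3 + 4*I ≈ 386.33 + 4.0*I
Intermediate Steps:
u(d) = -6 + d (u(d) = -6 + (d/d)*d = -6 + 1*d = -6 + d)
m = 3*I (m = sqrt(-5 - 4) = sqrt(-9) = 3*I ≈ 3.0*I)
L(M, D) = -I/2 - M/6 (L(M, D) = -(M + 3*I)/6 = -I/2 - M/6)
u(-2)*L(4, 5) + 381 = (-6 - 2)*(-I/2 - 1/6*4) + 381 = -8*(-I/2 - 2/3) + 381 = -8*(-2/3 - I/2) + 381 = (16/3 + 4*I) + 381 = 1159/3 + 4*I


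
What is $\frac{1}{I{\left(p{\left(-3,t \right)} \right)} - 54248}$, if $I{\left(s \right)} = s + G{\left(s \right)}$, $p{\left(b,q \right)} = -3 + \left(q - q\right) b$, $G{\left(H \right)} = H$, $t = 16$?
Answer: $- \frac{1}{54254} \approx -1.8432 \cdot 10^{-5}$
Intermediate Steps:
$p{\left(b,q \right)} = -3$ ($p{\left(b,q \right)} = -3 + 0 b = -3 + 0 = -3$)
$I{\left(s \right)} = 2 s$ ($I{\left(s \right)} = s + s = 2 s$)
$\frac{1}{I{\left(p{\left(-3,t \right)} \right)} - 54248} = \frac{1}{2 \left(-3\right) - 54248} = \frac{1}{-6 - 54248} = \frac{1}{-54254} = - \frac{1}{54254}$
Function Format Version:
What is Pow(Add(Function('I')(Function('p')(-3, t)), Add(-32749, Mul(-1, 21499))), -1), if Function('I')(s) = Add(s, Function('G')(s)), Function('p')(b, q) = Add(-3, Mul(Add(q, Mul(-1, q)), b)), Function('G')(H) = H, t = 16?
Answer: Rational(-1, 54254) ≈ -1.8432e-5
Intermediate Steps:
Function('p')(b, q) = -3 (Function('p')(b, q) = Add(-3, Mul(0, b)) = Add(-3, 0) = -3)
Function('I')(s) = Mul(2, s) (Function('I')(s) = Add(s, s) = Mul(2, s))
Pow(Add(Function('I')(Function('p')(-3, t)), Add(-32749, Mul(-1, 21499))), -1) = Pow(Add(Mul(2, -3), Add(-32749, Mul(-1, 21499))), -1) = Pow(Add(-6, Add(-32749, -21499)), -1) = Pow(Add(-6, -54248), -1) = Pow(-54254, -1) = Rational(-1, 54254)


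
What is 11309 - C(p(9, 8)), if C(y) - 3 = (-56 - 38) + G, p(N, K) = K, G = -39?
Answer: 11439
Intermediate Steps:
C(y) = -130 (C(y) = 3 + ((-56 - 38) - 39) = 3 + (-94 - 39) = 3 - 133 = -130)
11309 - C(p(9, 8)) = 11309 - 1*(-130) = 11309 + 130 = 11439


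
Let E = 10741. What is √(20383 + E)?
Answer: 2*√7781 ≈ 176.42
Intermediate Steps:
√(20383 + E) = √(20383 + 10741) = √31124 = 2*√7781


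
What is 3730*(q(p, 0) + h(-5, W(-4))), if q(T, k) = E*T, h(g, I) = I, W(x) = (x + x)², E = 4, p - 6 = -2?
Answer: 298400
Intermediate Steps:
p = 4 (p = 6 - 2 = 4)
W(x) = 4*x² (W(x) = (2*x)² = 4*x²)
q(T, k) = 4*T
3730*(q(p, 0) + h(-5, W(-4))) = 3730*(4*4 + 4*(-4)²) = 3730*(16 + 4*16) = 3730*(16 + 64) = 3730*80 = 298400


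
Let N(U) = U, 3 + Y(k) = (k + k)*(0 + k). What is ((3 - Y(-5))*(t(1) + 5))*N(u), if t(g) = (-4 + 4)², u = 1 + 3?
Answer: -880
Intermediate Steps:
Y(k) = -3 + 2*k² (Y(k) = -3 + (k + k)*(0 + k) = -3 + (2*k)*k = -3 + 2*k²)
u = 4
t(g) = 0 (t(g) = 0² = 0)
((3 - Y(-5))*(t(1) + 5))*N(u) = ((3 - (-3 + 2*(-5)²))*(0 + 5))*4 = ((3 - (-3 + 2*25))*5)*4 = ((3 - (-3 + 50))*5)*4 = ((3 - 1*47)*5)*4 = ((3 - 47)*5)*4 = -44*5*4 = -220*4 = -880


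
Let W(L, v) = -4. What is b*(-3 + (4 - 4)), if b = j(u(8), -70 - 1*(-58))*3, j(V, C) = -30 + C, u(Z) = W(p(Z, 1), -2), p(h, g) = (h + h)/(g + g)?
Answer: 378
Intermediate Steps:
p(h, g) = h/g (p(h, g) = (2*h)/((2*g)) = (2*h)*(1/(2*g)) = h/g)
u(Z) = -4
b = -126 (b = (-30 + (-70 - 1*(-58)))*3 = (-30 + (-70 + 58))*3 = (-30 - 12)*3 = -42*3 = -126)
b*(-3 + (4 - 4)) = -126*(-3 + (4 - 4)) = -126*(-3 + 0) = -126*(-3) = 378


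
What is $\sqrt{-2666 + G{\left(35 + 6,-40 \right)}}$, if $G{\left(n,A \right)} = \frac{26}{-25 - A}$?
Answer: $\frac{2 i \sqrt{149865}}{15} \approx 51.617 i$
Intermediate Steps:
$\sqrt{-2666 + G{\left(35 + 6,-40 \right)}} = \sqrt{-2666 - \frac{26}{25 - 40}} = \sqrt{-2666 - \frac{26}{-15}} = \sqrt{-2666 - - \frac{26}{15}} = \sqrt{-2666 + \frac{26}{15}} = \sqrt{- \frac{39964}{15}} = \frac{2 i \sqrt{149865}}{15}$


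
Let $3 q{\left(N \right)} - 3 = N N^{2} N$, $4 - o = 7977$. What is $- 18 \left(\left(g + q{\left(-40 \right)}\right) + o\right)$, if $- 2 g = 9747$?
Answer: $-15128781$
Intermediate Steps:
$g = - \frac{9747}{2}$ ($g = \left(- \frac{1}{2}\right) 9747 = - \frac{9747}{2} \approx -4873.5$)
$o = -7973$ ($o = 4 - 7977 = -7973$)
$q{\left(N \right)} = 1 + \frac{N^{4}}{3}$ ($q{\left(N \right)} = 1 + \frac{N N^{2} N}{3} = 1 + \frac{N^{3} N}{3} = 1 + \frac{N^{4}}{3}$)
$- 18 \left(\left(g + q{\left(-40 \right)}\right) + o\right) = - 18 \left(\left(- \frac{9747}{2} + \left(1 + \frac{\left(-40\right)^{4}}{3}\right)\right) - 7973\right) = - 18 \left(\left(- \frac{9747}{2} + \left(1 + \frac{1}{3} \cdot 2560000\right)\right) - 7973\right) = - 18 \left(\left(- \frac{9747}{2} + \left(1 + \frac{2560000}{3}\right)\right) - 7973\right) = - 18 \left(\left(- \frac{9747}{2} + \frac{2560003}{3}\right) - 7973\right) = - 18 \left(\frac{5090765}{6} - 7973\right) = \left(-18\right) \frac{5042927}{6} = -15128781$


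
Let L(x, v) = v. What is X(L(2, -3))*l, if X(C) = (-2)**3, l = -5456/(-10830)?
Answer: -21824/5415 ≈ -4.0303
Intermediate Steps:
l = 2728/5415 (l = -5456*(-1/10830) = 2728/5415 ≈ 0.50379)
X(C) = -8
X(L(2, -3))*l = -8*2728/5415 = -21824/5415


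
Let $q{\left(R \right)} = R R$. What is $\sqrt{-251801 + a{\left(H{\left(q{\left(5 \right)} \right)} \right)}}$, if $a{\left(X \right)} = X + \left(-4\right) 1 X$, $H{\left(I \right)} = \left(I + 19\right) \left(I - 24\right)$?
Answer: $i \sqrt{251933} \approx 501.93 i$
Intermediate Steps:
$q{\left(R \right)} = R^{2}$
$H{\left(I \right)} = \left(-24 + I\right) \left(19 + I\right)$ ($H{\left(I \right)} = \left(19 + I\right) \left(-24 + I\right) = \left(-24 + I\right) \left(19 + I\right)$)
$a{\left(X \right)} = - 3 X$ ($a{\left(X \right)} = X - 4 X = - 3 X$)
$\sqrt{-251801 + a{\left(H{\left(q{\left(5 \right)} \right)} \right)}} = \sqrt{-251801 - 3 \left(-456 + \left(5^{2}\right)^{2} - 5 \cdot 5^{2}\right)} = \sqrt{-251801 - 3 \left(-456 + 25^{2} - 125\right)} = \sqrt{-251801 - 3 \left(-456 + 625 - 125\right)} = \sqrt{-251801 - 132} = \sqrt{-251933} = i \sqrt{251933}$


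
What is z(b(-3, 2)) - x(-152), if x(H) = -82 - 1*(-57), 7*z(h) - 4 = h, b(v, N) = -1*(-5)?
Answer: 184/7 ≈ 26.286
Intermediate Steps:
b(v, N) = 5
z(h) = 4/7 + h/7
x(H) = -25 (x(H) = -82 + 57 = -25)
z(b(-3, 2)) - x(-152) = (4/7 + (⅐)*5) - 1*(-25) = (4/7 + 5/7) + 25 = 9/7 + 25 = 184/7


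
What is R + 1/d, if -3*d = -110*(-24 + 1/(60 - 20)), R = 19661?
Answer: 207403877/10549 ≈ 19661.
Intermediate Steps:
d = -10549/12 (d = -(-110)*(-24 + 1/(60 - 20))/3 = -(-110)*(-24 + 1/40)/3 = -(-110)*(-959)/(3*40) = -⅓*10549/4 = -10549/12 ≈ -879.08)
R + 1/d = 19661 + 1/(-10549/12) = 19661 - 12/10549 = 207403877/10549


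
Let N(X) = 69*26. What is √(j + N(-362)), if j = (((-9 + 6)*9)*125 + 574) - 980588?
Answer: I*√981595 ≈ 990.75*I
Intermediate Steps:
N(X) = 1794
j = -983389 (j = (-3*9*125 + 574) - 980588 = (-27*125 + 574) - 980588 = (-3375 + 574) - 980588 = -2801 - 980588 = -983389)
√(j + N(-362)) = √(-983389 + 1794) = √(-981595) = I*√981595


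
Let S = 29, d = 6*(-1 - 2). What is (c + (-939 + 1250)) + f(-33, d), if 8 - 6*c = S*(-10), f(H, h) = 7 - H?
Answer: 1202/3 ≈ 400.67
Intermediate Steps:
d = -18 (d = 6*(-3) = -18)
c = 149/3 (c = 4/3 - 29*(-10)/6 = 4/3 - 1/6*(-290) = 4/3 + 145/3 = 149/3 ≈ 49.667)
(c + (-939 + 1250)) + f(-33, d) = (149/3 + (-939 + 1250)) + (7 - 1*(-33)) = (149/3 + 311) + (7 + 33) = 1082/3 + 40 = 1202/3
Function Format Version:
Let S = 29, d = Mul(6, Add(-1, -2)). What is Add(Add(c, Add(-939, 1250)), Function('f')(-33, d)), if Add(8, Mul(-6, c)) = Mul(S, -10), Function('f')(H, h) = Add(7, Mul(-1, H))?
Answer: Rational(1202, 3) ≈ 400.67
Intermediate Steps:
d = -18 (d = Mul(6, -3) = -18)
c = Rational(149, 3) (c = Add(Rational(4, 3), Mul(Rational(-1, 6), Mul(29, -10))) = Add(Rational(4, 3), Mul(Rational(-1, 6), -290)) = Add(Rational(4, 3), Rational(145, 3)) = Rational(149, 3) ≈ 49.667)
Add(Add(c, Add(-939, 1250)), Function('f')(-33, d)) = Add(Add(Rational(149, 3), Add(-939, 1250)), Add(7, Mul(-1, -33))) = Add(Add(Rational(149, 3), 311), Add(7, 33)) = Add(Rational(1082, 3), 40) = Rational(1202, 3)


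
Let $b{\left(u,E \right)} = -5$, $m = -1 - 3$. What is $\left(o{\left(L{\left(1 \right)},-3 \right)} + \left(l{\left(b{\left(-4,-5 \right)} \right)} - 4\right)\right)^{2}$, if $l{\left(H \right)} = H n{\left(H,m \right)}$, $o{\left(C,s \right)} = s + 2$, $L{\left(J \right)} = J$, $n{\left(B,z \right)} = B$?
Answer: $400$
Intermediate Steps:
$m = -4$ ($m = -1 - 3 = -4$)
$o{\left(C,s \right)} = 2 + s$
$l{\left(H \right)} = H^{2}$ ($l{\left(H \right)} = H H = H^{2}$)
$\left(o{\left(L{\left(1 \right)},-3 \right)} + \left(l{\left(b{\left(-4,-5 \right)} \right)} - 4\right)\right)^{2} = \left(\left(2 - 3\right) - \left(4 - \left(-5\right)^{2}\right)\right)^{2} = \left(-1 + \left(25 - 4\right)\right)^{2} = \left(-1 + 21\right)^{2} = 20^{2} = 400$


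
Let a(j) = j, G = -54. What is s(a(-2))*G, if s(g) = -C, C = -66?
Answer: -3564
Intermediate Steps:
s(g) = 66 (s(g) = -1*(-66) = 66)
s(a(-2))*G = 66*(-54) = -3564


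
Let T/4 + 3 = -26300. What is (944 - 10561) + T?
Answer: -114829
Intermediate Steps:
T = -105212 (T = -12 + 4*(-26300) = -12 - 105200 = -105212)
(944 - 10561) + T = (944 - 10561) - 105212 = -9617 - 105212 = -114829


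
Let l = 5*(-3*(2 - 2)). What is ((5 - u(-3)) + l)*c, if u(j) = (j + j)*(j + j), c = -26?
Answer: 806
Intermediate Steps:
u(j) = 4*j² (u(j) = (2*j)*(2*j) = 4*j²)
l = 0 (l = 5*(-3*0) = 5*0 = 0)
((5 - u(-3)) + l)*c = ((5 - 4*(-3)²) + 0)*(-26) = ((5 - 4*9) + 0)*(-26) = ((5 - 1*36) + 0)*(-26) = ((5 - 36) + 0)*(-26) = (-31 + 0)*(-26) = -31*(-26) = 806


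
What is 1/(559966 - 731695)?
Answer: -1/171729 ≈ -5.8231e-6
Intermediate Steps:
1/(559966 - 731695) = 1/(-171729) = -1/171729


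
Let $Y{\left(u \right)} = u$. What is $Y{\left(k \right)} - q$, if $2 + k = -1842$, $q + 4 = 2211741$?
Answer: $-2213581$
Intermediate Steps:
$q = 2211737$ ($q = -4 + 2211741 = 2211737$)
$k = -1844$ ($k = -2 - 1842 = -1844$)
$Y{\left(k \right)} - q = -1844 - 2211737 = -2213581$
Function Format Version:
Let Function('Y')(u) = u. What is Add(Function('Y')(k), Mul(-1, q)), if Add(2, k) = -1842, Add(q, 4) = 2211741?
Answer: -2213581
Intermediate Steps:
q = 2211737 (q = Add(-4, 2211741) = 2211737)
k = -1844 (k = Add(-2, -1842) = -1844)
Add(Function('Y')(k), Mul(-1, q)) = Add(-1844, Mul(-1, 2211737)) = Add(-1844, -2211737) = -2213581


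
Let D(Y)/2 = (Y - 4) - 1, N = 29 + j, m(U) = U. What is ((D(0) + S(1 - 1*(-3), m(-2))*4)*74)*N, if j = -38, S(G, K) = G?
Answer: -3996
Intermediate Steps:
N = -9 (N = 29 - 38 = -9)
D(Y) = -10 + 2*Y (D(Y) = 2*((Y - 4) - 1) = 2*((-4 + Y) - 1) = 2*(-5 + Y) = -10 + 2*Y)
((D(0) + S(1 - 1*(-3), m(-2))*4)*74)*N = (((-10 + 2*0) + (1 - 1*(-3))*4)*74)*(-9) = (((-10 + 0) + (1 + 3)*4)*74)*(-9) = ((-10 + 4*4)*74)*(-9) = ((-10 + 16)*74)*(-9) = (6*74)*(-9) = 444*(-9) = -3996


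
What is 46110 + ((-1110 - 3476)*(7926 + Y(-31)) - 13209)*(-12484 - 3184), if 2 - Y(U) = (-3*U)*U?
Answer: 777014631050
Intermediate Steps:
Y(U) = 2 + 3*U² (Y(U) = 2 - (-3*U)*U = 2 - (-3)*U² = 2 + 3*U²)
46110 + ((-1110 - 3476)*(7926 + Y(-31)) - 13209)*(-12484 - 3184) = 46110 + ((-1110 - 3476)*(7926 + (2 + 3*(-31)²)) - 13209)*(-12484 - 3184) = 46110 + (-4586*(7926 + (2 + 3*961)) - 13209)*(-15668) = 46110 + (-4586*(7926 + (2 + 2883)) - 13209)*(-15668) = 46110 + (-4586*(7926 + 2885) - 13209)*(-15668) = 46110 + (-4586*10811 - 13209)*(-15668) = 46110 + (-49579246 - 13209)*(-15668) = 46110 - 49592455*(-15668) = 46110 + 777014584940 = 777014631050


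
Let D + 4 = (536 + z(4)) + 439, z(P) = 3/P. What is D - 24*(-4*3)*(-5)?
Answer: -1873/4 ≈ -468.25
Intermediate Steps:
D = 3887/4 (D = -4 + ((536 + 3/4) + 439) = -4 + ((536 + 3*(¼)) + 439) = -4 + ((536 + ¾) + 439) = -4 + (2147/4 + 439) = -4 + 3903/4 = 3887/4 ≈ 971.75)
D - 24*(-4*3)*(-5) = 3887/4 - 24*(-4*3)*(-5) = 3887/4 - (-288)*(-5) = 3887/4 - 24*60 = 3887/4 - 1440 = -1873/4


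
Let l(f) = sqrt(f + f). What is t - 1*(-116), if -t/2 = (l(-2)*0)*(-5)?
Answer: 116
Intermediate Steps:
l(f) = sqrt(2)*sqrt(f) (l(f) = sqrt(2*f) = sqrt(2)*sqrt(f))
t = 0 (t = -2*(sqrt(2)*sqrt(-2))*0*(-5) = -2*(sqrt(2)*(I*sqrt(2)))*0*(-5) = -2*(2*I)*0*(-5) = -0*(-5) = -2*0 = 0)
t - 1*(-116) = 0 - 1*(-116) = 0 + 116 = 116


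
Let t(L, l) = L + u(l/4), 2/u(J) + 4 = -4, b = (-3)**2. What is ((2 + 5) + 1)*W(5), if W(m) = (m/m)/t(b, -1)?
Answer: 32/35 ≈ 0.91429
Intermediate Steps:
b = 9
u(J) = -1/4 (u(J) = 2/(-4 - 4) = 2/(-8) = 2*(-1/8) = -1/4)
t(L, l) = -1/4 + L (t(L, l) = L - 1/4 = -1/4 + L)
W(m) = 4/35 (W(m) = (m/m)/(-1/4 + 9) = 1/(35/4) = 1*(4/35) = 4/35)
((2 + 5) + 1)*W(5) = ((2 + 5) + 1)*(4/35) = (7 + 1)*(4/35) = 8*(4/35) = 32/35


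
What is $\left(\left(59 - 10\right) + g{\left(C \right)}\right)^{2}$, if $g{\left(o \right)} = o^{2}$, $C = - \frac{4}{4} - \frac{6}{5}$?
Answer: $\frac{1811716}{625} \approx 2898.7$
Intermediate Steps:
$C = - \frac{11}{5}$ ($C = \left(-4\right) \frac{1}{4} - \frac{6}{5} = -1 - \frac{6}{5} = - \frac{11}{5} \approx -2.2$)
$\left(\left(59 - 10\right) + g{\left(C \right)}\right)^{2} = \left(\left(59 - 10\right) + \left(- \frac{11}{5}\right)^{2}\right)^{2} = \left(49 + \frac{121}{25}\right)^{2} = \left(\frac{1346}{25}\right)^{2} = \frac{1811716}{625}$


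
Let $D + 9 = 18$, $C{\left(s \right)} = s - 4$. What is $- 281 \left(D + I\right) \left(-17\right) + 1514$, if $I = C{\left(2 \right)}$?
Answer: $34953$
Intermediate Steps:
$C{\left(s \right)} = -4 + s$ ($C{\left(s \right)} = s - 4 = -4 + s$)
$I = -2$ ($I = -4 + 2 = -2$)
$D = 9$ ($D = -9 + 18 = 9$)
$- 281 \left(D + I\right) \left(-17\right) + 1514 = - 281 \left(9 - 2\right) \left(-17\right) + 1514 = - 281 \cdot 7 \left(-17\right) + 1514 = \left(-281\right) \left(-119\right) + 1514 = 33439 + 1514 = 34953$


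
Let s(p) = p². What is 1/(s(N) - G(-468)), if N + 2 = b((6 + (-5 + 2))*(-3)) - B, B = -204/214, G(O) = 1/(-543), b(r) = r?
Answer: 6216807/627515824 ≈ 0.0099070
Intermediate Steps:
G(O) = -1/543
B = -102/107 (B = -204*1/214 = -102/107 ≈ -0.95327)
N = -1075/107 (N = -2 + ((6 + (-5 + 2))*(-3) - 1*(-102/107)) = -2 + ((6 - 3)*(-3) + 102/107) = -2 + (3*(-3) + 102/107) = -2 + (-9 + 102/107) = -2 - 861/107 = -1075/107 ≈ -10.047)
1/(s(N) - G(-468)) = 1/((-1075/107)² - 1*(-1/543)) = 1/(1155625/11449 + 1/543) = 1/(627515824/6216807) = 6216807/627515824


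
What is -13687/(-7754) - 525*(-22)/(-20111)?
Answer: 26528651/22277242 ≈ 1.1908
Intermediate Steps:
-13687/(-7754) - 525*(-22)/(-20111) = -13687*(-1/7754) + 11550*(-1/20111) = 13687/7754 - 1650/2873 = 26528651/22277242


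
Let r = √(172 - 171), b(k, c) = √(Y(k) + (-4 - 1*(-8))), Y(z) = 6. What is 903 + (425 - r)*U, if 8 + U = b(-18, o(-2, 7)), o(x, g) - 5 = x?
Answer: -2489 + 424*√10 ≈ -1148.2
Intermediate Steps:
o(x, g) = 5 + x
b(k, c) = √10 (b(k, c) = √(6 + (-4 - 1*(-8))) = √(6 + (-4 + 8)) = √(6 + 4) = √10)
U = -8 + √10 ≈ -4.8377
r = 1 (r = √1 = 1)
903 + (425 - r)*U = 903 + (425 - 1*1)*(-8 + √10) = 903 + (425 - 1)*(-8 + √10) = 903 + 424*(-8 + √10) = 903 + (-3392 + 424*√10) = -2489 + 424*√10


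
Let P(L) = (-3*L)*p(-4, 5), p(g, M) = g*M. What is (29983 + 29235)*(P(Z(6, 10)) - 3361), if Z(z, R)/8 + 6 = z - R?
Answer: -483278098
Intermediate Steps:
p(g, M) = M*g
Z(z, R) = -48 - 8*R + 8*z (Z(z, R) = -48 + 8*(z - R) = -48 + (-8*R + 8*z) = -48 - 8*R + 8*z)
P(L) = 60*L (P(L) = (-3*L)*(5*(-4)) = -3*L*(-20) = 60*L)
(29983 + 29235)*(P(Z(6, 10)) - 3361) = (29983 + 29235)*(60*(-48 - 8*10 + 8*6) - 3361) = 59218*(60*(-48 - 80 + 48) - 3361) = 59218*(60*(-80) - 3361) = 59218*(-4800 - 3361) = 59218*(-8161) = -483278098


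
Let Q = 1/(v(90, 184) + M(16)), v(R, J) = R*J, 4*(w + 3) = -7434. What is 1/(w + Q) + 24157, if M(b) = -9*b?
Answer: 738198841715/30558383 ≈ 24157.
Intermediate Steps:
w = -3723/2 (w = -3 + (1/4)*(-7434) = -3 - 3717/2 = -3723/2 ≈ -1861.5)
v(R, J) = J*R
Q = 1/16416 (Q = 1/(184*90 - 9*16) = 1/(16560 - 144) = 1/16416 ≈ 6.0916e-5)
1/(w + Q) + 24157 = 1/(-3723/2 + 1/16416) + 24157 = 1/(-30558383/16416) + 24157 = -16416/30558383 + 24157 = 738198841715/30558383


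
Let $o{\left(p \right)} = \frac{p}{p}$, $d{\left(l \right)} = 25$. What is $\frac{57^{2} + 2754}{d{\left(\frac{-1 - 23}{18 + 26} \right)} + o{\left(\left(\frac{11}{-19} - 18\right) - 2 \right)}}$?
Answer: $\frac{6003}{26} \approx 230.88$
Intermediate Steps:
$o{\left(p \right)} = 1$
$\frac{57^{2} + 2754}{d{\left(\frac{-1 - 23}{18 + 26} \right)} + o{\left(\left(\frac{11}{-19} - 18\right) - 2 \right)}} = \frac{57^{2} + 2754}{25 + 1} = \frac{3249 + 2754}{26} = 6003 \cdot \frac{1}{26} = \frac{6003}{26}$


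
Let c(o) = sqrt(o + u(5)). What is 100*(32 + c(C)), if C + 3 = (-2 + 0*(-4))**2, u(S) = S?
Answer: 3200 + 100*sqrt(6) ≈ 3444.9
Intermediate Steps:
C = 1 (C = -3 + (-2 + 0*(-4))**2 = -3 + (-2 + 0)**2 = -3 + (-2)**2 = -3 + 4 = 1)
c(o) = sqrt(5 + o) (c(o) = sqrt(o + 5) = sqrt(5 + o))
100*(32 + c(C)) = 100*(32 + sqrt(5 + 1)) = 100*(32 + sqrt(6)) = 3200 + 100*sqrt(6)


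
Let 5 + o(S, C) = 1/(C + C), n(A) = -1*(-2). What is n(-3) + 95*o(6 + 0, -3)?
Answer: -2933/6 ≈ -488.83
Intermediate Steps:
n(A) = 2
o(S, C) = -5 + 1/(2*C) (o(S, C) = -5 + 1/(C + C) = -5 + 1/(2*C))
n(-3) + 95*o(6 + 0, -3) = 2 + 95*(-5 + (½)/(-3)) = 2 + 95*(-5 + (½)*(-⅓)) = 2 + 95*(-5 - ⅙) = 2 + 95*(-31/6) = 2 - 2945/6 = -2933/6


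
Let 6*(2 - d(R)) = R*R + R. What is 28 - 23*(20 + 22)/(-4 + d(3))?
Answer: 539/2 ≈ 269.50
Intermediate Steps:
d(R) = 2 - R/6 - R²/6 (d(R) = 2 - (R*R + R)/6 = 2 - (R² + R)/6 = 2 - (R + R²)/6 = 2 + (-R/6 - R²/6) = 2 - R/6 - R²/6)
28 - 23*(20 + 22)/(-4 + d(3)) = 28 - 23*(20 + 22)/(-4 + (2 - ⅙*3 - ⅙*3²)) = 28 - 966/(-4 + (2 - ½ - ⅙*9)) = 28 - 966/(-4 + (2 - ½ - 3/2)) = 28 - 966/(-4 + 0) = 28 - 966/(-4) = 28 - 966*(-1)/4 = 28 - 23*(-21/2) = 28 + 483/2 = 539/2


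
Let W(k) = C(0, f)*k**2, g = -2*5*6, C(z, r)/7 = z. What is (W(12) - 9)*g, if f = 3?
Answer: 540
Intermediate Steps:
C(z, r) = 7*z
g = -60 (g = -10*6 = -60)
W(k) = 0 (W(k) = (7*0)*k**2 = 0*k**2 = 0)
(W(12) - 9)*g = (0 - 9)*(-60) = -9*(-60) = 540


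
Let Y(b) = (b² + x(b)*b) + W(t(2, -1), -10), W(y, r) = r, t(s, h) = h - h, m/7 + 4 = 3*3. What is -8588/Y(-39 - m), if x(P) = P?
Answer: -4294/5471 ≈ -0.78487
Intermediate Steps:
m = 35 (m = -28 + 7*(3*3) = -28 + 7*9 = -28 + 63 = 35)
t(s, h) = 0
Y(b) = -10 + 2*b² (Y(b) = (b² + b*b) - 10 = (b² + b²) - 10 = 2*b² - 10 = -10 + 2*b²)
-8588/Y(-39 - m) = -8588/(-10 + 2*(-39 - 1*35)²) = -8588/(-10 + 2*(-39 - 35)²) = -8588/(-10 + 2*(-74)²) = -8588/(-10 + 2*5476) = -8588/(-10 + 10952) = -8588/10942 = -8588*1/10942 = -4294/5471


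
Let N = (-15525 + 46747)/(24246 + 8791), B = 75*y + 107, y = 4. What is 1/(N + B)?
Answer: 33037/13477281 ≈ 0.0024513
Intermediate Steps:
B = 407 (B = 75*4 + 107 = 300 + 107 = 407)
N = 31222/33037 ≈ 0.94506
1/(N + B) = 1/(31222/33037 + 407) = 1/(13477281/33037) = 33037/13477281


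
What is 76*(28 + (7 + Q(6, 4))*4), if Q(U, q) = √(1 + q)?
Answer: 4256 + 304*√5 ≈ 4935.8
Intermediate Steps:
76*(28 + (7 + Q(6, 4))*4) = 76*(28 + (7 + √(1 + 4))*4) = 76*(28 + (7 + √5)*4) = 76*(28 + (28 + 4*√5)) = 76*(56 + 4*√5) = 4256 + 304*√5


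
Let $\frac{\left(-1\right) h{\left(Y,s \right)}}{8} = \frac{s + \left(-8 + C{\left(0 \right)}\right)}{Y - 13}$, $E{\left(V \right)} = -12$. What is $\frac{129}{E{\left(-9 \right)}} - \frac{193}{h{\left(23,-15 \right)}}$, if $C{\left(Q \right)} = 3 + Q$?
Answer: $- \frac{365}{16} \approx -22.813$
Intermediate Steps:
$h{\left(Y,s \right)} = - \frac{8 \left(-5 + s\right)}{-13 + Y}$ ($h{\left(Y,s \right)} = - 8 \frac{s + \left(-8 + \left(3 + 0\right)\right)}{Y - 13} = - 8 \frac{s + \left(-8 + 3\right)}{-13 + Y} = - 8 \frac{s - 5}{-13 + Y} = - 8 \frac{-5 + s}{-13 + Y} = - \frac{8 \left(-5 + s\right)}{-13 + Y}$)
$\frac{129}{E{\left(-9 \right)}} - \frac{193}{h{\left(23,-15 \right)}} = \frac{129}{-12} - \frac{193}{8 \frac{1}{-13 + 23} \left(5 - -15\right)} = 129 \left(- \frac{1}{12}\right) - \frac{193}{8 \cdot \frac{1}{10} \left(5 + 15\right)} = - \frac{43}{4} - \frac{193}{8 \cdot \frac{1}{10} \cdot 20} = - \frac{43}{4} - \frac{193}{16} = - \frac{365}{16}$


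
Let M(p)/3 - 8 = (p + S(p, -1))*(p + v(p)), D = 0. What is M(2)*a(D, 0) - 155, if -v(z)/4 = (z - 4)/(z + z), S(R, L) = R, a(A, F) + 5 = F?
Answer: -515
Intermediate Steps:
a(A, F) = -5 + F
v(z) = -2*(-4 + z)/z (v(z) = -4*(z - 4)/(z + z) = -4*(-4 + z)/(2*z) = -4*(-4 + z)*1/(2*z) = -2*(-4 + z)/z)
M(p) = 24 + 6*p*(-2 + p + 8/p) (M(p) = 24 + 3*((p + p)*(p + (-2 + 8/p))) = 24 + 3*((2*p)*(-2 + p + 8/p)) = 24 + 3*(2*p*(-2 + p + 8/p)) = 24 + 6*p*(-2 + p + 8/p))
M(2)*a(D, 0) - 155 = (72 - 12*2 + 6*2²)*(-5 + 0) - 155 = (72 - 24 + 6*4)*(-5) - 155 = (72 - 24 + 24)*(-5) - 155 = 72*(-5) - 155 = -360 - 155 = -515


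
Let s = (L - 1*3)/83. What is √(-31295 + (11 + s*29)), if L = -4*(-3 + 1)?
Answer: I*√215503441/83 ≈ 176.87*I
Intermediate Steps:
L = 8 (L = -4*(-2) = 8)
s = 5/83 (s = (8 - 1*3)/83 = (8 - 3)*(1/83) = 5*(1/83) = 5/83 ≈ 0.060241)
√(-31295 + (11 + s*29)) = √(-31295 + (11 + (5/83)*29)) = √(-31295 + (11 + 145/83)) = √(-31295 + 1058/83) = √(-2596427/83) = I*√215503441/83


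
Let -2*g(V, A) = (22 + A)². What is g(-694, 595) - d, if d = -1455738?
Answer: 2530787/2 ≈ 1.2654e+6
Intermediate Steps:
g(V, A) = -(22 + A)²/2
g(-694, 595) - d = -(22 + 595)²/2 - 1*(-1455738) = -½*617² + 1455738 = -½*380689 + 1455738 = -380689/2 + 1455738 = 2530787/2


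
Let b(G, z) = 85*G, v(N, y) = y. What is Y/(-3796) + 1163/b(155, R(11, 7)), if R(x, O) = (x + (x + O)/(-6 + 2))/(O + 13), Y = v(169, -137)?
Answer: 6219723/50012300 ≈ 0.12436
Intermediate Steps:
Y = -137
R(x, O) = (-O/4 + 3*x/4)/(13 + O) (R(x, O) = (x + (O + x)/(-4))/(13 + O) = (x + (O + x)*(-1/4))/(13 + O) = (x + (-O/4 - x/4))/(13 + O) = (-O/4 + 3*x/4)/(13 + O))
Y/(-3796) + 1163/b(155, R(11, 7)) = -137/(-3796) + 1163/((85*155)) = -137*(-1/3796) + 1163/13175 = 137/3796 + 1163*(1/13175) = 137/3796 + 1163/13175 = 6219723/50012300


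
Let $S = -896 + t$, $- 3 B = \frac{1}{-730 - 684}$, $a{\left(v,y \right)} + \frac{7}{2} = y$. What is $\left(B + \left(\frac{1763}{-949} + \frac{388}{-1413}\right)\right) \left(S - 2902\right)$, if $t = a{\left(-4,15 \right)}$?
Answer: $\frac{30614966147515}{3792169836} \approx 8073.2$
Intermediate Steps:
$a{\left(v,y \right)} = - \frac{7}{2} + y$
$t = \frac{23}{2}$ ($t = - \frac{7}{2} + 15 = \frac{23}{2} \approx 11.5$)
$B = \frac{1}{4242}$ ($B = - \frac{1}{3 \left(-730 - 684\right)} = - \frac{1}{3 \left(-1414\right)} = \left(- \frac{1}{3}\right) \left(- \frac{1}{1414}\right) = \frac{1}{4242} \approx 0.00023574$)
$S = - \frac{1769}{2}$ ($S = -896 + \frac{23}{2} = - \frac{1769}{2} \approx -884.5$)
$\left(B + \left(\frac{1763}{-949} + \frac{388}{-1413}\right)\right) \left(S - 2902\right) = \left(\frac{1}{4242} + \left(\frac{1763}{-949} + \frac{388}{-1413}\right)\right) \left(- \frac{1769}{2} - 2902\right) = \left(\frac{1}{4242} + \left(1763 \left(- \frac{1}{949}\right) + 388 \left(- \frac{1}{1413}\right)\right)\right) \left(- \frac{7573}{2}\right) = \left(\frac{1}{4242} - \frac{2859331}{1340937}\right) \left(- \frac{7573}{2}\right) = \left(- \frac{4042647055}{1896084918}\right) \left(- \frac{7573}{2}\right) = \frac{30614966147515}{3792169836}$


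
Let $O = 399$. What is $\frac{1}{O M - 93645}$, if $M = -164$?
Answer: $- \frac{1}{159081} \approx -6.2861 \cdot 10^{-6}$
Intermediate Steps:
$\frac{1}{O M - 93645} = \frac{1}{399 \left(-164\right) - 93645} = \frac{1}{-65436 - 93645} = \frac{1}{-159081} = - \frac{1}{159081}$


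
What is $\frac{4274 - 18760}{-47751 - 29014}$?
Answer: $\frac{14486}{76765} \approx 0.18871$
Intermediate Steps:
$\frac{4274 - 18760}{-47751 - 29014} = - \frac{14486}{-76765} = \left(-14486\right) \left(- \frac{1}{76765}\right) = \frac{14486}{76765}$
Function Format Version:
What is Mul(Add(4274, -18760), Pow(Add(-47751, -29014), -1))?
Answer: Rational(14486, 76765) ≈ 0.18871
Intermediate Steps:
Mul(Add(4274, -18760), Pow(Add(-47751, -29014), -1)) = Mul(-14486, Pow(-76765, -1)) = Mul(-14486, Rational(-1, 76765)) = Rational(14486, 76765)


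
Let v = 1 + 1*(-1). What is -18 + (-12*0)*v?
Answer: -18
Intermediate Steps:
v = 0 (v = 1 - 1 = 0)
-18 + (-12*0)*v = -18 - 12*0*0 = -18 + 0*0 = -18 + 0 = -18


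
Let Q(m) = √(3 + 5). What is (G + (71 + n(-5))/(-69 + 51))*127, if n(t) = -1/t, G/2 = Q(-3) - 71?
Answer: -834136/45 + 508*√2 ≈ -17818.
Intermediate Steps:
Q(m) = 2*√2 (Q(m) = √8 = 2*√2)
G = -142 + 4*√2 (G = 2*(2*√2 - 71) = 2*(-71 + 2*√2) = -142 + 4*√2 ≈ -136.34)
(G + (71 + n(-5))/(-69 + 51))*127 = ((-142 + 4*√2) + (71 - 1/(-5))/(-69 + 51))*127 = ((-142 + 4*√2) + (71 - 1*(-⅕))/(-18))*127 = ((-142 + 4*√2) + (71 + ⅕)*(-1/18))*127 = ((-142 + 4*√2) + (356/5)*(-1/18))*127 = ((-142 + 4*√2) - 178/45)*127 = (-6568/45 + 4*√2)*127 = -834136/45 + 508*√2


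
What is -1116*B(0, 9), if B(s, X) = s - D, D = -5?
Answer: -5580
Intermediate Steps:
B(s, X) = 5 + s (B(s, X) = s - 1*(-5) = s + 5 = 5 + s)
-1116*B(0, 9) = -1116*(5 + 0) = -1116*5 = -5580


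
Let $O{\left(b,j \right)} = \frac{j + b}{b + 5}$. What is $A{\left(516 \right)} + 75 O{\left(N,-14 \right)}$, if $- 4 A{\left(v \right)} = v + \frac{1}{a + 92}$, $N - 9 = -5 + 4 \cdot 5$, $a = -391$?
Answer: $- \frac{3577207}{34684} \approx -103.14$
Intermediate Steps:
$N = 24$ ($N = 9 + \left(-5 + 4 \cdot 5\right) = 9 + \left(-5 + 20\right) = 9 + 15 = 24$)
$O{\left(b,j \right)} = \frac{b + j}{5 + b}$
$A{\left(v \right)} = \frac{1}{1196} - \frac{v}{4}$ ($A{\left(v \right)} = - \frac{v + \frac{1}{-391 + 92}}{4} = - \frac{v + \frac{1}{-299}}{4} = - \frac{v - \frac{1}{299}}{4} = - \frac{- \frac{1}{299} + v}{4} = \frac{1}{1196} - \frac{v}{4}$)
$A{\left(516 \right)} + 75 O{\left(N,-14 \right)} = \left(\frac{1}{1196} - 129\right) + 75 \frac{24 - 14}{5 + 24} = \left(\frac{1}{1196} - 129\right) + 75 \cdot \frac{1}{29} \cdot 10 = - \frac{154283}{1196} + 75 \cdot \frac{1}{29} \cdot 10 = - \frac{154283}{1196} + 75 \cdot \frac{10}{29} = - \frac{154283}{1196} + \frac{750}{29} = - \frac{3577207}{34684}$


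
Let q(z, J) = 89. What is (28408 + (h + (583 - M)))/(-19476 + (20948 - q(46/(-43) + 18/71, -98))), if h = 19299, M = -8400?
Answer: 56690/1383 ≈ 40.991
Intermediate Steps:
(28408 + (h + (583 - M)))/(-19476 + (20948 - q(46/(-43) + 18/71, -98))) = (28408 + (19299 + (583 - 1*(-8400))))/(-19476 + (20948 - 1*89)) = (28408 + (19299 + (583 + 8400)))/(-19476 + (20948 - 89)) = (28408 + (19299 + 8983))/(-19476 + 20859) = (28408 + 28282)/1383 = 56690*(1/1383) = 56690/1383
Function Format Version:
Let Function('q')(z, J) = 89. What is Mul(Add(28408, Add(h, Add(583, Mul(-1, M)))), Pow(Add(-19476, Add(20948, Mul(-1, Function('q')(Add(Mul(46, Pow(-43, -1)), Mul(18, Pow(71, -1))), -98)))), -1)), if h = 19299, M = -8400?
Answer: Rational(56690, 1383) ≈ 40.991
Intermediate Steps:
Mul(Add(28408, Add(h, Add(583, Mul(-1, M)))), Pow(Add(-19476, Add(20948, Mul(-1, Function('q')(Add(Mul(46, Pow(-43, -1)), Mul(18, Pow(71, -1))), -98)))), -1)) = Mul(Add(28408, Add(19299, Add(583, Mul(-1, -8400)))), Pow(Add(-19476, Add(20948, Mul(-1, 89))), -1)) = Mul(Add(28408, Add(19299, Add(583, 8400))), Pow(Add(-19476, Add(20948, -89)), -1)) = Mul(Add(28408, Add(19299, 8983)), Pow(Add(-19476, 20859), -1)) = Mul(Add(28408, 28282), Pow(1383, -1)) = Mul(56690, Rational(1, 1383)) = Rational(56690, 1383)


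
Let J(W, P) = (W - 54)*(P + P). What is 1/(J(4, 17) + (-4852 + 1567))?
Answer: -1/4985 ≈ -0.00020060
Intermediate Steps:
J(W, P) = 2*P*(-54 + W) (J(W, P) = (-54 + W)*(2*P) = 2*P*(-54 + W))
1/(J(4, 17) + (-4852 + 1567)) = 1/(2*17*(-54 + 4) + (-4852 + 1567)) = 1/(2*17*(-50) - 3285) = 1/(-1700 - 3285) = 1/(-4985) = -1/4985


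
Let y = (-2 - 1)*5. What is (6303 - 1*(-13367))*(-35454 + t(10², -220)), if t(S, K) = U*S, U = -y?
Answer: -667875180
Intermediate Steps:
y = -15 (y = -3*5 = -15)
U = 15 (U = -1*(-15) = 15)
t(S, K) = 15*S
(6303 - 1*(-13367))*(-35454 + t(10², -220)) = (6303 - 1*(-13367))*(-35454 + 15*10²) = (6303 + 13367)*(-35454 + 15*100) = 19670*(-35454 + 1500) = 19670*(-33954) = -667875180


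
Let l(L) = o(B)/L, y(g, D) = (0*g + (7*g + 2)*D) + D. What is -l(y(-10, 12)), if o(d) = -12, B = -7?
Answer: -1/67 ≈ -0.014925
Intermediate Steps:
y(g, D) = D + D*(2 + 7*g) (y(g, D) = (0 + (2 + 7*g)*D) + D = (0 + D*(2 + 7*g)) + D = D*(2 + 7*g) + D = D + D*(2 + 7*g))
l(L) = -12/L
-l(y(-10, 12)) = -(-12)/(12*(3 + 7*(-10))) = -(-12)/(12*(3 - 70)) = -(-12)/(12*(-67)) = -(-12)/(-804) = -(-12)*(-1)/804 = -1*1/67 = -1/67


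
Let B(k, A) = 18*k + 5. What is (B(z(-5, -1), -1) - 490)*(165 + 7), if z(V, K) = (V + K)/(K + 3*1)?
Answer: -92708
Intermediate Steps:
z(V, K) = (K + V)/(3 + K) (z(V, K) = (K + V)/(K + 3) = (K + V)/(3 + K))
B(k, A) = 5 + 18*k
(B(z(-5, -1), -1) - 490)*(165 + 7) = ((5 + 18*((-1 - 5)/(3 - 1))) - 490)*(165 + 7) = ((5 + 18*(-6/2)) - 490)*172 = ((5 + 18*((½)*(-6))) - 490)*172 = ((5 + 18*(-3)) - 490)*172 = ((5 - 54) - 490)*172 = (-49 - 490)*172 = -539*172 = -92708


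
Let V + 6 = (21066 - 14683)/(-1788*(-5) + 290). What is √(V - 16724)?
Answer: I*√8433244390/710 ≈ 129.34*I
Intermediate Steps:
V = -3769/710 (V = -6 + (21066 - 14683)/(-1788*(-5) + 290) = -6 + 6383/(8940 + 290) = -6 + 6383/9230 = -6 + 6383*(1/9230) = -6 + 491/710 = -3769/710 ≈ -5.3084)
√(V - 16724) = √(-3769/710 - 16724) = √(-11877809/710) = I*√8433244390/710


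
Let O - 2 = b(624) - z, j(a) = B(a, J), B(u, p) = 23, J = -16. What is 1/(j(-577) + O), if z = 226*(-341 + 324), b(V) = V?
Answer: 1/4491 ≈ 0.00022267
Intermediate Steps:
j(a) = 23
z = -3842 (z = 226*(-17) = -3842)
O = 4468 (O = 2 + (624 - 1*(-3842)) = 2 + (624 + 3842) = 2 + 4466 = 4468)
1/(j(-577) + O) = 1/(23 + 4468) = 1/4491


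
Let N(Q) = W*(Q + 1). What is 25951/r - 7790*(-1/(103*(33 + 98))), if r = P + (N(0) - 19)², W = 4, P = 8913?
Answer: 421341863/123299034 ≈ 3.4172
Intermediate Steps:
N(Q) = 4 + 4*Q (N(Q) = 4*(Q + 1) = 4*(1 + Q) = 4 + 4*Q)
r = 9138 (r = 8913 + ((4 + 4*0) - 19)² = 8913 + ((4 + 0) - 19)² = 8913 + (4 - 19)² = 8913 + (-15)² = 8913 + 225 = 9138)
25951/r - 7790*(-1/(103*(33 + 98))) = 25951/9138 - 7790*(-1/(103*(33 + 98))) = 25951*(1/9138) - 7790/(131*(-103)) = 25951/9138 - 7790/(-13493) = 25951/9138 - 7790*(-1/13493) = 25951/9138 + 7790/13493 = 421341863/123299034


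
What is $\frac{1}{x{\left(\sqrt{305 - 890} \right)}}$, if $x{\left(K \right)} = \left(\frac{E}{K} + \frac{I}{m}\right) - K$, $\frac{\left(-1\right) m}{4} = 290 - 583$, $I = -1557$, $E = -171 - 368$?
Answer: $- \frac{1067510340}{4324689409} + \frac{189554592 i \sqrt{65}}{4324689409} \approx -0.24684 + 0.35338 i$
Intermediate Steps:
$E = -539$ ($E = -171 - 368 = -539$)
$m = 1172$ ($m = - 4 \left(290 - 583\right) = \left(-4\right) \left(-293\right) = 1172$)
$x{\left(K \right)} = - \frac{1557}{1172} - K - \frac{539}{K}$ ($x{\left(K \right)} = \left(- \frac{539}{K} - \frac{1557}{1172}\right) - K = \left(- \frac{1557}{1172} - \frac{539}{K}\right) - K = - \frac{1557}{1172} - K - \frac{539}{K}$)
$\frac{1}{x{\left(\sqrt{305 - 890} \right)}} = \frac{1}{- \frac{1557}{1172} - \sqrt{305 - 890} - \frac{539}{\sqrt{305 - 890}}} = \frac{1}{- \frac{1557}{1172} - \sqrt{-585} - \frac{539}{\sqrt{-585}}} = \frac{1}{- \frac{1557}{1172} - 3 i \sqrt{65} - \frac{539}{3 i \sqrt{65}}} = \frac{1}{- \frac{1557}{1172} - 3 i \sqrt{65} - 539 \left(- \frac{i \sqrt{65}}{195}\right)} = \frac{1}{- \frac{1557}{1172} - 3 i \sqrt{65} + \frac{539 i \sqrt{65}}{195}} = \frac{1}{- \frac{1557}{1172} - \frac{46 i \sqrt{65}}{195}}$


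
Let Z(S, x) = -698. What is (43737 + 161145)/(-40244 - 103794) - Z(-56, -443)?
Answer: 50166821/72019 ≈ 696.58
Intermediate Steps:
(43737 + 161145)/(-40244 - 103794) - Z(-56, -443) = (43737 + 161145)/(-40244 - 103794) - 1*(-698) = 204882/(-144038) + 698 = 204882*(-1/144038) + 698 = -102441/72019 + 698 = 50166821/72019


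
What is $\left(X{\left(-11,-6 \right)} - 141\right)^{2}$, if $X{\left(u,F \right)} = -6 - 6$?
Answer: $23409$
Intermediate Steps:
$X{\left(u,F \right)} = -12$ ($X{\left(u,F \right)} = -6 - 6 = -12$)
$\left(X{\left(-11,-6 \right)} - 141\right)^{2} = \left(-12 - 141\right)^{2} = \left(-153\right)^{2} = 23409$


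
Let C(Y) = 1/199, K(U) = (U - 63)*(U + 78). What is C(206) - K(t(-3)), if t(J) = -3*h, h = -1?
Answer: 967141/199 ≈ 4860.0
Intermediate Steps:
t(J) = 3 (t(J) = -3*(-1) = 3)
K(U) = (-63 + U)*(78 + U)
C(Y) = 1/199
C(206) - K(t(-3)) = 1/199 - (-4914 + 3² + 15*3) = 1/199 - (-4914 + 9 + 45) = 1/199 - 1*(-4860) = 1/199 + 4860 = 967141/199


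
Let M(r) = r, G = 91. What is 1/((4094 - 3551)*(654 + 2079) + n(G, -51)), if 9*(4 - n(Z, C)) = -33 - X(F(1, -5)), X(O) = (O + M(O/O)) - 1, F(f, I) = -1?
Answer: 9/13356239 ≈ 6.7384e-7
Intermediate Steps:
X(O) = O (X(O) = (O + O/O) - 1 = (O + 1) - 1 = (1 + O) - 1 = O)
n(Z, C) = 68/9 (n(Z, C) = 4 - (-33 - 1*(-1))/9 = 4 - (-33 + 1)/9 = 4 - 1/9*(-32) = 4 + 32/9 = 68/9)
1/((4094 - 3551)*(654 + 2079) + n(G, -51)) = 1/((4094 - 3551)*(654 + 2079) + 68/9) = 1/(543*2733 + 68/9) = 1/(1484019 + 68/9) = 1/(13356239/9) = 9/13356239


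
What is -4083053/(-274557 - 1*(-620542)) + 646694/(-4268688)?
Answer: -8826512884027/738451008840 ≈ -11.953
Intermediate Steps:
-4083053/(-274557 - 1*(-620542)) + 646694/(-4268688) = -4083053/(-274557 + 620542) + 646694*(-1/4268688) = -4083053/345985 - 323347/2134344 = -8826512884027/738451008840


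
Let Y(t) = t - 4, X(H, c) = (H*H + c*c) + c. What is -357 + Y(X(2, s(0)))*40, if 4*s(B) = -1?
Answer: -729/2 ≈ -364.50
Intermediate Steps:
s(B) = -¼ (s(B) = (¼)*(-1) = -¼)
X(H, c) = c + H² + c² (X(H, c) = (H² + c²) + c = c + H² + c²)
Y(t) = -4 + t
-357 + Y(X(2, s(0)))*40 = -357 + (-4 + (-¼ + 2² + (-¼)²))*40 = -357 + (-4 + (-¼ + 4 + 1/16))*40 = -357 + (-4 + 61/16)*40 = -357 - 3/16*40 = -357 - 15/2 = -729/2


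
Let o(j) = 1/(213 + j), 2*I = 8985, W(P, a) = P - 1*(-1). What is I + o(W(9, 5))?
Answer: 2003657/446 ≈ 4492.5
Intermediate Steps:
W(P, a) = 1 + P (W(P, a) = P + 1 = 1 + P)
I = 8985/2 (I = (1/2)*8985 = 8985/2 ≈ 4492.5)
I + o(W(9, 5)) = 8985/2 + 1/(213 + (1 + 9)) = 8985/2 + 1/(213 + 10) = 8985/2 + 1/223 = 2003657/446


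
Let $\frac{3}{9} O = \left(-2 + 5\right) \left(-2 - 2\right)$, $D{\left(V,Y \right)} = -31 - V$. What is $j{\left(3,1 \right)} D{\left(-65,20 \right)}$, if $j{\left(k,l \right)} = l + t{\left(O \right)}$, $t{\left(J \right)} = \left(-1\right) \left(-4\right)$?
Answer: $170$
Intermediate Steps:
$O = -36$ ($O = 3 \left(-2 + 5\right) \left(-2 - 2\right) = 3 \cdot 3 \left(-4\right) = 3 \left(-12\right) = -36$)
$t{\left(J \right)} = 4$
$j{\left(k,l \right)} = 4 + l$ ($j{\left(k,l \right)} = l + 4 = 4 + l$)
$j{\left(3,1 \right)} D{\left(-65,20 \right)} = \left(4 + 1\right) \left(-31 - -65\right) = 5 \left(-31 + 65\right) = 5 \cdot 34 = 170$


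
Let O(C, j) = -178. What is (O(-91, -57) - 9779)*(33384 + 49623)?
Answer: -826500699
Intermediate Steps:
(O(-91, -57) - 9779)*(33384 + 49623) = (-178 - 9779)*(33384 + 49623) = -9957*83007 = -826500699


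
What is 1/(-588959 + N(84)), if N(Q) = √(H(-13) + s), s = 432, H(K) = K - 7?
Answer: -588959/346872703269 - 2*√103/346872703269 ≈ -1.6980e-6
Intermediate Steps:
H(K) = -7 + K
N(Q) = 2*√103 (N(Q) = √((-7 - 13) + 432) = √(-20 + 432) = √412 = 2*√103)
1/(-588959 + N(84)) = 1/(-588959 + 2*√103)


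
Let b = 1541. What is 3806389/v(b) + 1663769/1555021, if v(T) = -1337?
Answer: -5916790370016/2079063077 ≈ -2845.9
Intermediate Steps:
3806389/v(b) + 1663769/1555021 = 3806389/(-1337) + 1663769/1555021 = 3806389*(-1/1337) + 1663769*(1/1555021) = -3806389/1337 + 1663769/1555021 = -5916790370016/2079063077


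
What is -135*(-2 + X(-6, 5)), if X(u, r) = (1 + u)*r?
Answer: 3645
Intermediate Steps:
X(u, r) = r*(1 + u)
-135*(-2 + X(-6, 5)) = -135*(-2 + 5*(1 - 6)) = -135*(-2 + 5*(-5)) = -135*(-2 - 25) = -135*(-27) = 3645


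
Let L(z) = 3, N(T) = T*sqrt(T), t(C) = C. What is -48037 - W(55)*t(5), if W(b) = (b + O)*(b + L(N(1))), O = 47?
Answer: -77617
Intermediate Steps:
N(T) = T**(3/2)
W(b) = (3 + b)*(47 + b) (W(b) = (b + 47)*(b + 3) = (47 + b)*(3 + b) = (3 + b)*(47 + b))
-48037 - W(55)*t(5) = -48037 - (141 + 55**2 + 50*55)*5 = -48037 - (141 + 3025 + 2750)*5 = -48037 - 5916*5 = -48037 - 1*29580 = -48037 - 29580 = -77617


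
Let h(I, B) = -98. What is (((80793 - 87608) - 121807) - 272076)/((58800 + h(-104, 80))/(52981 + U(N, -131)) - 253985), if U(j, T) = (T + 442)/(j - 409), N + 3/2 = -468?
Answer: 12433257574170/7880865761887 ≈ 1.5777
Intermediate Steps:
N = -939/2 (N = -3/2 - 468 = -939/2 ≈ -469.50)
U(j, T) = (442 + T)/(-409 + j)
(((80793 - 87608) - 121807) - 272076)/((58800 + h(-104, 80))/(52981 + U(N, -131)) - 253985) = (((80793 - 87608) - 121807) - 272076)/((58800 - 98)/(52981 + (442 - 131)/(-409 - 939/2)) - 253985) = ((-6815 - 121807) - 272076)/(58702/(52981 + 311/(-1757/2)) - 253985) = (-128622 - 272076)/(58702/(52981 - 2/1757*311) - 253985) = -400698/(58702/(52981 - 622/1757) - 253985) = -400698/(58702/(93086995/1757) - 253985) = -400698/(58702*(1757/93086995) - 253985) = -400698/(103139414/93086995 - 253985) = -400698/(-23642597285661/93086995) = -400698*(-93086995/23642597285661) = 12433257574170/7880865761887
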